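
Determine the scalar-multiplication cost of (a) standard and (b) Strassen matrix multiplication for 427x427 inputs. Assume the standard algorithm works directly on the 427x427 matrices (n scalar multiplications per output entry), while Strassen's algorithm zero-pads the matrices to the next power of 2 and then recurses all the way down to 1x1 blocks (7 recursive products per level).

Matrix multiplication for 427x427 matrices:

Strassen's algorithm requires power-of-2 dimensions. Pad 427x427 to 512x512 (next power of 2).

Standard algorithm: 427^3 = 77854483 multiplications
Strassen's algorithm: 7^(log2(512)) = 7^9 = 40353607 multiplications
Savings: 77854483 - 40353607 = 37500876 multiplications

Standard: 77854483 multiplications (427^3). Strassen: 40353607 multiplications (7^9, after padding to 512x512). Strassen reduces 8 recursive multiplications to 7 at each level.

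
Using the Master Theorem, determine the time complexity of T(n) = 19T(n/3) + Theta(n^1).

Master Theorem for T(n) = 19T(n/3) + O(n^1):

a = 19, b = 3, c = 1
log_b(a) = log_3(19) = 2.6801

Case 1: c = 1 < log_3(19) = 2.6801
T(n) = O(n^(log_3 19))

For T(n) = 19T(n/3) + O(n^1): log_3(19) = 2.6801. This is Case 1 of the Master Theorem (c < log_b(a), work dominated by leaves), giving O(n^(log_3 19)).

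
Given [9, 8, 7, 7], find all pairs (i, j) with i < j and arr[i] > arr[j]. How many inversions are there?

Finding inversions in [9, 8, 7, 7]:

(0, 1): arr[0]=9 > arr[1]=8
(0, 2): arr[0]=9 > arr[2]=7
(0, 3): arr[0]=9 > arr[3]=7
(1, 2): arr[1]=8 > arr[2]=7
(1, 3): arr[1]=8 > arr[3]=7

Total inversions: 5

The array has 5 inversion(s): (0,1), (0,2), (0,3), (1,2), (1,3). Each pair (i,j) satisfies i < j and arr[i] > arr[j].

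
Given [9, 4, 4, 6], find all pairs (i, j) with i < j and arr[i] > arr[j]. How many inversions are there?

Finding inversions in [9, 4, 4, 6]:

(0, 1): arr[0]=9 > arr[1]=4
(0, 2): arr[0]=9 > arr[2]=4
(0, 3): arr[0]=9 > arr[3]=6

Total inversions: 3

The array has 3 inversion(s): (0,1), (0,2), (0,3). Each pair (i,j) satisfies i < j and arr[i] > arr[j].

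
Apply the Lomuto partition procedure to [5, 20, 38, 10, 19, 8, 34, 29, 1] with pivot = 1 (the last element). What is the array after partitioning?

Lomuto partition with pivot = 1:

Initial array: [5, 20, 38, 10, 19, 8, 34, 29, 1]

arr[0]=5 > 1: no swap
arr[1]=20 > 1: no swap
arr[2]=38 > 1: no swap
arr[3]=10 > 1: no swap
arr[4]=19 > 1: no swap
arr[5]=8 > 1: no swap
arr[6]=34 > 1: no swap
arr[7]=29 > 1: no swap

Place pivot at position 0: [1, 20, 38, 10, 19, 8, 34, 29, 5]
Pivot position: 0

After partitioning with pivot 1, the array becomes [1, 20, 38, 10, 19, 8, 34, 29, 5]. The pivot is placed at index 0. All elements to the left of the pivot are <= 1, and all elements to the right are > 1.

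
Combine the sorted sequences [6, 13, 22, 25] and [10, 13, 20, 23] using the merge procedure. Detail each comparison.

Merging process:

Compare 6 vs 10: take 6 from left. Merged: [6]
Compare 13 vs 10: take 10 from right. Merged: [6, 10]
Compare 13 vs 13: take 13 from left. Merged: [6, 10, 13]
Compare 22 vs 13: take 13 from right. Merged: [6, 10, 13, 13]
Compare 22 vs 20: take 20 from right. Merged: [6, 10, 13, 13, 20]
Compare 22 vs 23: take 22 from left. Merged: [6, 10, 13, 13, 20, 22]
Compare 25 vs 23: take 23 from right. Merged: [6, 10, 13, 13, 20, 22, 23]
Append remaining from left: [25]. Merged: [6, 10, 13, 13, 20, 22, 23, 25]

Final merged array: [6, 10, 13, 13, 20, 22, 23, 25]
Total comparisons: 7

The merged array is [6, 10, 13, 13, 20, 22, 23, 25], requiring 7 comparisons. The merge step runs in O(n) time where n is the total number of elements.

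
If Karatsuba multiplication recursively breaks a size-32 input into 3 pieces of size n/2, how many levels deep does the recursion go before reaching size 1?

For divide and conquer with division factor 2:

Problem sizes at each level:
Level 0: 32
Level 1: 16
Level 2: 8
Level 3: 4
Level 4: 2
Level 5: 1

The root is level 0 and the size-1 base case is level 5 (the tree spans levels 0 through 5, i.e. 6 levels counting the root), so the depth is the number of divisions: log_2(32) = 5

The recursion tree depth is log_2(32) = 5. At each level, the problem size is divided by 2, so it takes 5 divisions to reduce to a base case of size 1. The algorithm makes 3 recursive calls at each level.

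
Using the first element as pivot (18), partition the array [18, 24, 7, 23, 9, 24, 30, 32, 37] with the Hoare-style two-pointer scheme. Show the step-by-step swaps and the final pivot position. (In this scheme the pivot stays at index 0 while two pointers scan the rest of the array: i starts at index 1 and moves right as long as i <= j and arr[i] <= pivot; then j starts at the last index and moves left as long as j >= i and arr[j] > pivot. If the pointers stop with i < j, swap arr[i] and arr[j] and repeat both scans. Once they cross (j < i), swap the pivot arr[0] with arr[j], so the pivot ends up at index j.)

Hoare-style two-pointer partition with pivot = 18:

Initial array: [18, 24, 7, 23, 9, 24, 30, 32, 37]

Pointers start at i = 1, j = 8.
i stops at index 1 (arr[1]=24 > 18), j stops at index 4 (arr[4]=9 <= 18): swap arr[1] and arr[4], array becomes [18, 9, 7, 23, 24, 24, 30, 32, 37]
i ends at 3, j ends at 2: the pointers have crossed (j < i), so scanning stops.

Swap pivot arr[0] with arr[2] to place pivot at position 2: [7, 9, 18, 23, 24, 24, 30, 32, 37]
Pivot position: 2

After partitioning with pivot 18, the array becomes [7, 9, 18, 23, 24, 24, 30, 32, 37]. The pivot is placed at index 2. All elements to the left of the pivot are <= 18, and all elements to the right are > 18.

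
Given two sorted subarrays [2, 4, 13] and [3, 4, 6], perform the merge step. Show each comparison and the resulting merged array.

Merging process:

Compare 2 vs 3: take 2 from left. Merged: [2]
Compare 4 vs 3: take 3 from right. Merged: [2, 3]
Compare 4 vs 4: take 4 from left. Merged: [2, 3, 4]
Compare 13 vs 4: take 4 from right. Merged: [2, 3, 4, 4]
Compare 13 vs 6: take 6 from right. Merged: [2, 3, 4, 4, 6]
Append remaining from left: [13]. Merged: [2, 3, 4, 4, 6, 13]

Final merged array: [2, 3, 4, 4, 6, 13]
Total comparisons: 5

The merged array is [2, 3, 4, 4, 6, 13], requiring 5 comparisons. The merge step runs in O(n) time where n is the total number of elements.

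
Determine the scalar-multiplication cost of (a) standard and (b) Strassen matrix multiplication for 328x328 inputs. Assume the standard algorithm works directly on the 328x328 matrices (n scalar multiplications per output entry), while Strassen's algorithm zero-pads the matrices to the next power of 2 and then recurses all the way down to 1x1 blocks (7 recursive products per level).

Matrix multiplication for 328x328 matrices:

Strassen's algorithm requires power-of-2 dimensions. Pad 328x328 to 512x512 (next power of 2).

Standard algorithm: 328^3 = 35287552 multiplications
Strassen's algorithm: 7^(log2(512)) = 7^9 = 40353607 multiplications
Difference: 35287552 - 40353607 = -5066055 (Strassen uses MORE here due to padding overhead — for small or just-over-power-of-2 n, padding can outweigh the per-level savings)

Standard: 35287552 multiplications (328^3). Strassen: 40353607 multiplications (7^9, after padding to 512x512). Strassen reduces 8 recursive multiplications to 7 at each level.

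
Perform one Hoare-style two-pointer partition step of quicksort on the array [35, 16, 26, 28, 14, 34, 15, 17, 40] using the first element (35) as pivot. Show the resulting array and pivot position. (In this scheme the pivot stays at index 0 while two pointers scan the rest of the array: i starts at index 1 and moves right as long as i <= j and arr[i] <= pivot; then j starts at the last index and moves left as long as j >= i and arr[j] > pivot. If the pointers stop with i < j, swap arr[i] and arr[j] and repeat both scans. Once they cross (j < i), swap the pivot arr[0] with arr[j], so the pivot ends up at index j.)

Hoare-style two-pointer partition with pivot = 35:

Initial array: [35, 16, 26, 28, 14, 34, 15, 17, 40]

Pointers start at i = 1, j = 8.
i ends at 8, j ends at 7: the pointers have crossed (j < i), so scanning stops.

Swap pivot arr[0] with arr[7] to place pivot at position 7: [17, 16, 26, 28, 14, 34, 15, 35, 40]
Pivot position: 7

After partitioning with pivot 35, the array becomes [17, 16, 26, 28, 14, 34, 15, 35, 40]. The pivot is placed at index 7. All elements to the left of the pivot are <= 35, and all elements to the right are > 35.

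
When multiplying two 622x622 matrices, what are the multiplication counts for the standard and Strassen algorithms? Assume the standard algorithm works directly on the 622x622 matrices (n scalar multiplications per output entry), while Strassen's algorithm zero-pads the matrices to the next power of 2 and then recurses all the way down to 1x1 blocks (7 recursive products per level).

Matrix multiplication for 622x622 matrices:

Strassen's algorithm requires power-of-2 dimensions. Pad 622x622 to 1024x1024 (next power of 2).

Standard algorithm: 622^3 = 240641848 multiplications
Strassen's algorithm: 7^(log2(1024)) = 7^10 = 282475249 multiplications
Difference: 240641848 - 282475249 = -41833401 (Strassen uses MORE here due to padding overhead — for small or just-over-power-of-2 n, padding can outweigh the per-level savings)

Standard: 240641848 multiplications (622^3). Strassen: 282475249 multiplications (7^10, after padding to 1024x1024). Strassen reduces 8 recursive multiplications to 7 at each level.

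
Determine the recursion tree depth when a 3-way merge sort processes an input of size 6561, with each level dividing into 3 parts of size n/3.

For divide and conquer with division factor 3:

Problem sizes at each level:
Level 0: 6561
Level 1: 2187
Level 2: 729
Level 3: 243
Level 4: 81
Level 5: 27
Level 6: 9
Level 7: 3
Level 8: 1

The root is level 0 and the size-1 base case is level 8 (the tree spans levels 0 through 8, i.e. 9 levels counting the root), so the depth is the number of divisions: log_3(6561) = 8

The recursion tree depth is log_3(6561) = 8. At each level, the problem size is divided by 3, so it takes 8 divisions to reduce to a base case of size 1. The algorithm makes 3 recursive calls at each level.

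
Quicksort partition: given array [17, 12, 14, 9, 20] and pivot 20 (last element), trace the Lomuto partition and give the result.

Lomuto partition with pivot = 20:

Initial array: [17, 12, 14, 9, 20]

arr[0]=17 <= 20: swap with position 0, array becomes [17, 12, 14, 9, 20]
arr[1]=12 <= 20: swap with position 1, array becomes [17, 12, 14, 9, 20]
arr[2]=14 <= 20: swap with position 2, array becomes [17, 12, 14, 9, 20]
arr[3]=9 <= 20: swap with position 3, array becomes [17, 12, 14, 9, 20]

Place pivot at position 4: [17, 12, 14, 9, 20]
Pivot position: 4

After partitioning with pivot 20, the array becomes [17, 12, 14, 9, 20]. The pivot is placed at index 4. All elements to the left of the pivot are <= 20, and all elements to the right are > 20.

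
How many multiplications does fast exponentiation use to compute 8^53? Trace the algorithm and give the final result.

Computing 8^53 by squaring (build up from 8^1; each line after the first costs one multiplication):

8^1 = 8
8^2 = (8^1)^2 = 8^2 = 64
8^3 = 8 * 8^2 = 8 * 64 = 512
8^6 = (8^3)^2 = 512^2 = 262144
8^12 = (8^6)^2 = 262144^2 = 68719476736
8^13 = 8 * 8^12 = 8 * 68719476736 = 549755813888
8^26 = (8^13)^2 = 549755813888^2 = 302231454903657293676544
8^52 = (8^26)^2 = 302231454903657293676544^2 = 91343852333181432387730302044767688728495783936
8^53 = 8 * 8^52 = 8 * 91343852333181432387730302044767688728495783936 = 730750818665451459101842416358141509827966271488

Result: 730750818665451459101842416358141509827966271488
Multiplications needed: 8 (8 lines after 8^1)

8^53 = 730750818665451459101842416358141509827966271488. Using exponentiation by squaring, this requires 8 multiplications. The key idea: if the exponent is even, square the half-power; if odd, multiply by the base once.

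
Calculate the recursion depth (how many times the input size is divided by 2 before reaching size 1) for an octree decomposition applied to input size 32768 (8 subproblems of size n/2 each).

For divide and conquer with division factor 2:

Problem sizes at each level:
Level 0: 32768
Level 1: 16384
Level 2: 8192
Level 3: 4096
Level 4: 2048
Level 5: 1024
Level 6: 512
Level 7: 256
Level 8: 128
Level 9: 64
Level 10: 32
Level 11: 16
Level 12: 8
Level 13: 4
Level 14: 2
Level 15: 1

The root is level 0 and the size-1 base case is level 15 (the tree spans levels 0 through 15, i.e. 16 levels counting the root), so the depth is the number of divisions: log_2(32768) = 15

The recursion tree depth is log_2(32768) = 15. At each level, the problem size is divided by 2, so it takes 15 divisions to reduce to a base case of size 1. The algorithm makes 8 recursive calls at each level.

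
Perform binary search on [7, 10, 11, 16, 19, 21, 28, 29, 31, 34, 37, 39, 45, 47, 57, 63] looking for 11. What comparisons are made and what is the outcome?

Binary search for 11 in [7, 10, 11, 16, 19, 21, 28, 29, 31, 34, 37, 39, 45, 47, 57, 63]:

lo=0, hi=15, mid=7, arr[mid]=29 -> 29 > 11, search left half
lo=0, hi=6, mid=3, arr[mid]=16 -> 16 > 11, search left half
lo=0, hi=2, mid=1, arr[mid]=10 -> 10 < 11, search right half
lo=2, hi=2, mid=2, arr[mid]=11 -> Found target at index 2!

Binary search finds 11 at index 2 after 4 comparisons. The search repeatedly halves the search space by comparing with the middle element.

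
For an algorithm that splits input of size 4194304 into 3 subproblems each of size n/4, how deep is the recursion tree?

For divide and conquer with division factor 4:

Problem sizes at each level:
Level 0: 4194304
Level 1: 1048576
Level 2: 262144
Level 3: 65536
Level 4: 16384
Level 5: 4096
Level 6: 1024
Level 7: 256
Level 8: 64
Level 9: 16
Level 10: 4
Level 11: 1

The root is level 0 and the size-1 base case is level 11 (the tree spans levels 0 through 11, i.e. 12 levels counting the root), so the depth is the number of divisions: log_4(4194304) = 11

The recursion tree depth is log_4(4194304) = 11. At each level, the problem size is divided by 4, so it takes 11 divisions to reduce to a base case of size 1. The algorithm makes 3 recursive calls at each level.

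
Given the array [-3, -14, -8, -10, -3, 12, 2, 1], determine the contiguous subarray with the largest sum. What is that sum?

Using Kadane's algorithm on [-3, -14, -8, -10, -3, 12, 2, 1]:

Scanning through the array:
Position 1 (value -14): max_ending_here = -14, max_so_far = -3
Position 2 (value -8): max_ending_here = -8, max_so_far = -3
Position 3 (value -10): max_ending_here = -10, max_so_far = -3
Position 4 (value -3): max_ending_here = -3, max_so_far = -3
Position 5 (value 12): max_ending_here = 12, max_so_far = 12
Position 6 (value 2): max_ending_here = 14, max_so_far = 14
Position 7 (value 1): max_ending_here = 15, max_so_far = 15

Maximum subarray: [12, 2, 1]
Maximum sum: 15

The maximum subarray is [12, 2, 1] with sum 15. This subarray runs from index 5 to index 7.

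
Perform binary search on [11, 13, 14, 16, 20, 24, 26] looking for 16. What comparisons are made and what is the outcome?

Binary search for 16 in [11, 13, 14, 16, 20, 24, 26]:

lo=0, hi=6, mid=3, arr[mid]=16 -> Found target at index 3!

Binary search finds 16 at index 3 after 1 comparisons. The search repeatedly halves the search space by comparing with the middle element.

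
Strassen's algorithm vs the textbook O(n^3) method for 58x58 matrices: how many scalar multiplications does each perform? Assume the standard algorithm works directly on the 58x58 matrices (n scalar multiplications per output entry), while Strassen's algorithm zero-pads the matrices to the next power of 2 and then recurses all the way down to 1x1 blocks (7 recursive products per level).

Matrix multiplication for 58x58 matrices:

Strassen's algorithm requires power-of-2 dimensions. Pad 58x58 to 64x64 (next power of 2).

Standard algorithm: 58^3 = 195112 multiplications
Strassen's algorithm: 7^(log2(64)) = 7^6 = 117649 multiplications
Savings: 195112 - 117649 = 77463 multiplications

Standard: 195112 multiplications (58^3). Strassen: 117649 multiplications (7^6, after padding to 64x64). Strassen reduces 8 recursive multiplications to 7 at each level.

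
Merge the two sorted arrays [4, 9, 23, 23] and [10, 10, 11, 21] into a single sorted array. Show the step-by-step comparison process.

Merging process:

Compare 4 vs 10: take 4 from left. Merged: [4]
Compare 9 vs 10: take 9 from left. Merged: [4, 9]
Compare 23 vs 10: take 10 from right. Merged: [4, 9, 10]
Compare 23 vs 10: take 10 from right. Merged: [4, 9, 10, 10]
Compare 23 vs 11: take 11 from right. Merged: [4, 9, 10, 10, 11]
Compare 23 vs 21: take 21 from right. Merged: [4, 9, 10, 10, 11, 21]
Append remaining from left: [23, 23]. Merged: [4, 9, 10, 10, 11, 21, 23, 23]

Final merged array: [4, 9, 10, 10, 11, 21, 23, 23]
Total comparisons: 6

The merged array is [4, 9, 10, 10, 11, 21, 23, 23], requiring 6 comparisons. The merge step runs in O(n) time where n is the total number of elements.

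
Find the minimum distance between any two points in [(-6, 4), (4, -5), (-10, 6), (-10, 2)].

Computing all pairwise distances among 4 points:

d((-6, 4), (4, -5)) = 13.4536
d((-6, 4), (-10, 6)) = 4.4721
d((-6, 4), (-10, 2)) = 4.4721
d((4, -5), (-10, 6)) = 17.8045
d((4, -5), (-10, 2)) = 15.6525
d((-10, 6), (-10, 2)) = 4.0 <-- minimum

Closest pair: (-10, 6) and (-10, 2) with distance 4.0

The closest pair is (-10, 6) and (-10, 2) with Euclidean distance 4.0. For 4 points, brute-force pairwise comparison is shown above. For large n, the divide-and-conquer algorithm (sort by x, recurse on halves, check the dividing strip) achieves O(n log n).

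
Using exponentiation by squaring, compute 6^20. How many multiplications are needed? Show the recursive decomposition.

Computing 6^20 by squaring (build up from 6^1; each line after the first costs one multiplication):

6^1 = 6
6^2 = (6^1)^2 = 6^2 = 36
6^4 = (6^2)^2 = 36^2 = 1296
6^5 = 6 * 6^4 = 6 * 1296 = 7776
6^10 = (6^5)^2 = 7776^2 = 60466176
6^20 = (6^10)^2 = 60466176^2 = 3656158440062976

Result: 3656158440062976
Multiplications needed: 5 (5 lines after 6^1)

6^20 = 3656158440062976. Using exponentiation by squaring, this requires 5 multiplications. The key idea: if the exponent is even, square the half-power; if odd, multiply by the base once.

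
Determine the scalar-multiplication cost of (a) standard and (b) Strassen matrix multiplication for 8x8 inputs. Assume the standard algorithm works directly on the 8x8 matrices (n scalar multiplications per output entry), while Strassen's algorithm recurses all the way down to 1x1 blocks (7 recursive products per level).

Matrix multiplication for 8x8 matrices:

Standard algorithm: 8^3 = 512 multiplications
Strassen's algorithm: 7^(log2(8)) = 7^3 = 343 multiplications
Savings: 512 - 343 = 169 multiplications

Standard: 512 multiplications (8^3). Strassen: 343 multiplications (7^3). Strassen reduces 8 recursive multiplications to 7 at each level.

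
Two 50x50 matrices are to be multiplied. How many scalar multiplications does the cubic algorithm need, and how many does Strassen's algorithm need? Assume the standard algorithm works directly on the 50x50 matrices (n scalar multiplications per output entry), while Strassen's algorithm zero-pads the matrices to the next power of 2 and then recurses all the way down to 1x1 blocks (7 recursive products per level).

Matrix multiplication for 50x50 matrices:

Strassen's algorithm requires power-of-2 dimensions. Pad 50x50 to 64x64 (next power of 2).

Standard algorithm: 50^3 = 125000 multiplications
Strassen's algorithm: 7^(log2(64)) = 7^6 = 117649 multiplications
Savings: 125000 - 117649 = 7351 multiplications

Standard: 125000 multiplications (50^3). Strassen: 117649 multiplications (7^6, after padding to 64x64). Strassen reduces 8 recursive multiplications to 7 at each level.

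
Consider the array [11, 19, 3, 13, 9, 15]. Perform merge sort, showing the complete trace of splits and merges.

Merge sort trace:

Split: [11, 19, 3, 13, 9, 15] -> [11, 19, 3] and [13, 9, 15]
  Split: [11, 19, 3] -> [11] and [19, 3]
    Split: [19, 3] -> [19] and [3]
    Merge: [19] + [3] -> [3, 19]
  Merge: [11] + [3, 19] -> [3, 11, 19]
  Split: [13, 9, 15] -> [13] and [9, 15]
    Split: [9, 15] -> [9] and [15]
    Merge: [9] + [15] -> [9, 15]
  Merge: [13] + [9, 15] -> [9, 13, 15]
Merge: [3, 11, 19] + [9, 13, 15] -> [3, 9, 11, 13, 15, 19]

Final sorted array: [3, 9, 11, 13, 15, 19]

The merge sort proceeds by recursively splitting the array and merging sorted halves.
After all merges, the sorted array is [3, 9, 11, 13, 15, 19].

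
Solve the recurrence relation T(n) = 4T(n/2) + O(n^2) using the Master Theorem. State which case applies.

Master Theorem for T(n) = 4T(n/2) + O(n^2):

a = 4, b = 2, c = 2
log_b(a) = log_2(4) = 2.0000

Case 2: c = 2 = log_2(4) = 2.0000
T(n) = O(n^2 log n) = O(n^2 log n)

For T(n) = 4T(n/2) + O(n^2): log_2(4) = 2.0000. This is Case 2 of the Master Theorem (c = log_b(a), equal work at all levels), giving O(n^2 log n).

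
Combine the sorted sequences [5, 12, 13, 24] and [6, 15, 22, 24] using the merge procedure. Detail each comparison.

Merging process:

Compare 5 vs 6: take 5 from left. Merged: [5]
Compare 12 vs 6: take 6 from right. Merged: [5, 6]
Compare 12 vs 15: take 12 from left. Merged: [5, 6, 12]
Compare 13 vs 15: take 13 from left. Merged: [5, 6, 12, 13]
Compare 24 vs 15: take 15 from right. Merged: [5, 6, 12, 13, 15]
Compare 24 vs 22: take 22 from right. Merged: [5, 6, 12, 13, 15, 22]
Compare 24 vs 24: take 24 from left. Merged: [5, 6, 12, 13, 15, 22, 24]
Append remaining from right: [24]. Merged: [5, 6, 12, 13, 15, 22, 24, 24]

Final merged array: [5, 6, 12, 13, 15, 22, 24, 24]
Total comparisons: 7

The merged array is [5, 6, 12, 13, 15, 22, 24, 24], requiring 7 comparisons. The merge step runs in O(n) time where n is the total number of elements.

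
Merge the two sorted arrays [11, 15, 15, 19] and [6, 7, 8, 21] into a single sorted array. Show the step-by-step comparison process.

Merging process:

Compare 11 vs 6: take 6 from right. Merged: [6]
Compare 11 vs 7: take 7 from right. Merged: [6, 7]
Compare 11 vs 8: take 8 from right. Merged: [6, 7, 8]
Compare 11 vs 21: take 11 from left. Merged: [6, 7, 8, 11]
Compare 15 vs 21: take 15 from left. Merged: [6, 7, 8, 11, 15]
Compare 15 vs 21: take 15 from left. Merged: [6, 7, 8, 11, 15, 15]
Compare 19 vs 21: take 19 from left. Merged: [6, 7, 8, 11, 15, 15, 19]
Append remaining from right: [21]. Merged: [6, 7, 8, 11, 15, 15, 19, 21]

Final merged array: [6, 7, 8, 11, 15, 15, 19, 21]
Total comparisons: 7

The merged array is [6, 7, 8, 11, 15, 15, 19, 21], requiring 7 comparisons. The merge step runs in O(n) time where n is the total number of elements.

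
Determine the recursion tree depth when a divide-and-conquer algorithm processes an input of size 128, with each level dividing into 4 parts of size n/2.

For divide and conquer with division factor 2:

Problem sizes at each level:
Level 0: 128
Level 1: 64
Level 2: 32
Level 3: 16
Level 4: 8
Level 5: 4
Level 6: 2
Level 7: 1

The root is level 0 and the size-1 base case is level 7 (the tree spans levels 0 through 7, i.e. 8 levels counting the root), so the depth is the number of divisions: log_2(128) = 7

The recursion tree depth is log_2(128) = 7. At each level, the problem size is divided by 2, so it takes 7 divisions to reduce to a base case of size 1. The algorithm makes 4 recursive calls at each level.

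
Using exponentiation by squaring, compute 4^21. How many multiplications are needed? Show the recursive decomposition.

Computing 4^21 by squaring (build up from 4^1; each line after the first costs one multiplication):

4^1 = 4
4^2 = (4^1)^2 = 4^2 = 16
4^4 = (4^2)^2 = 16^2 = 256
4^5 = 4 * 4^4 = 4 * 256 = 1024
4^10 = (4^5)^2 = 1024^2 = 1048576
4^20 = (4^10)^2 = 1048576^2 = 1099511627776
4^21 = 4 * 4^20 = 4 * 1099511627776 = 4398046511104

Result: 4398046511104
Multiplications needed: 6 (6 lines after 4^1)

4^21 = 4398046511104. Using exponentiation by squaring, this requires 6 multiplications. The key idea: if the exponent is even, square the half-power; if odd, multiply by the base once.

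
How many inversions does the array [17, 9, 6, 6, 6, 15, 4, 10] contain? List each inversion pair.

Finding inversions in [17, 9, 6, 6, 6, 15, 4, 10]:

(0, 1): arr[0]=17 > arr[1]=9
(0, 2): arr[0]=17 > arr[2]=6
(0, 3): arr[0]=17 > arr[3]=6
(0, 4): arr[0]=17 > arr[4]=6
(0, 5): arr[0]=17 > arr[5]=15
(0, 6): arr[0]=17 > arr[6]=4
(0, 7): arr[0]=17 > arr[7]=10
(1, 2): arr[1]=9 > arr[2]=6
(1, 3): arr[1]=9 > arr[3]=6
(1, 4): arr[1]=9 > arr[4]=6
(1, 6): arr[1]=9 > arr[6]=4
(2, 6): arr[2]=6 > arr[6]=4
(3, 6): arr[3]=6 > arr[6]=4
(4, 6): arr[4]=6 > arr[6]=4
(5, 6): arr[5]=15 > arr[6]=4
(5, 7): arr[5]=15 > arr[7]=10

Total inversions: 16

The array has 16 inversion(s): (0,1), (0,2), (0,3), (0,4), (0,5), (0,6), (0,7), (1,2), (1,3), (1,4), (1,6), (2,6), (3,6), (4,6), (5,6), (5,7). Each pair (i,j) satisfies i < j and arr[i] > arr[j].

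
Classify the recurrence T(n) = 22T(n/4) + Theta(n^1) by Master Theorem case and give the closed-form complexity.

Master Theorem for T(n) = 22T(n/4) + O(n^1):

a = 22, b = 4, c = 1
log_b(a) = log_4(22) = 2.2297

Case 1: c = 1 < log_4(22) = 2.2297
T(n) = O(n^(log_4 22))

For T(n) = 22T(n/4) + O(n^1): log_4(22) = 2.2297. This is Case 1 of the Master Theorem (c < log_b(a), work dominated by leaves), giving O(n^(log_4 22)).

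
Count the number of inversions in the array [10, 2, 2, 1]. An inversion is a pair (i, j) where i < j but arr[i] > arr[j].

Finding inversions in [10, 2, 2, 1]:

(0, 1): arr[0]=10 > arr[1]=2
(0, 2): arr[0]=10 > arr[2]=2
(0, 3): arr[0]=10 > arr[3]=1
(1, 3): arr[1]=2 > arr[3]=1
(2, 3): arr[2]=2 > arr[3]=1

Total inversions: 5

The array has 5 inversion(s): (0,1), (0,2), (0,3), (1,3), (2,3). Each pair (i,j) satisfies i < j and arr[i] > arr[j].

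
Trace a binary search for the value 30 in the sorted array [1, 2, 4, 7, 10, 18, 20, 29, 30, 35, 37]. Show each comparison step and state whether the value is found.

Binary search for 30 in [1, 2, 4, 7, 10, 18, 20, 29, 30, 35, 37]:

lo=0, hi=10, mid=5, arr[mid]=18 -> 18 < 30, search right half
lo=6, hi=10, mid=8, arr[mid]=30 -> Found target at index 8!

Binary search finds 30 at index 8 after 2 comparisons. The search repeatedly halves the search space by comparing with the middle element.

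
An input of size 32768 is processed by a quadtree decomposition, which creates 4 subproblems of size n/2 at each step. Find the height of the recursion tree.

For divide and conquer with division factor 2:

Problem sizes at each level:
Level 0: 32768
Level 1: 16384
Level 2: 8192
Level 3: 4096
Level 4: 2048
Level 5: 1024
Level 6: 512
Level 7: 256
Level 8: 128
Level 9: 64
Level 10: 32
Level 11: 16
Level 12: 8
Level 13: 4
Level 14: 2
Level 15: 1

The root is level 0 and the size-1 base case is level 15 (the tree spans levels 0 through 15, i.e. 16 levels counting the root), so the depth is the number of divisions: log_2(32768) = 15

The recursion tree depth is log_2(32768) = 15. At each level, the problem size is divided by 2, so it takes 15 divisions to reduce to a base case of size 1. The algorithm makes 4 recursive calls at each level.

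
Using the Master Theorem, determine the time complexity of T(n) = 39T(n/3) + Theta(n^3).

Master Theorem for T(n) = 39T(n/3) + O(n^3):

a = 39, b = 3, c = 3
log_b(a) = log_3(39) = 3.3347

Case 1: c = 3 < log_3(39) = 3.3347
T(n) = O(n^(log_3 39))

For T(n) = 39T(n/3) + O(n^3): log_3(39) = 3.3347. This is Case 1 of the Master Theorem (c < log_b(a), work dominated by leaves), giving O(n^(log_3 39)).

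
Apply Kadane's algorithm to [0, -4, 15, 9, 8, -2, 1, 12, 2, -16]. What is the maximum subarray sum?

Using Kadane's algorithm on [0, -4, 15, 9, 8, -2, 1, 12, 2, -16]:

Scanning through the array:
Position 1 (value -4): max_ending_here = -4, max_so_far = 0
Position 2 (value 15): max_ending_here = 15, max_so_far = 15
Position 3 (value 9): max_ending_here = 24, max_so_far = 24
Position 4 (value 8): max_ending_here = 32, max_so_far = 32
Position 5 (value -2): max_ending_here = 30, max_so_far = 32
Position 6 (value 1): max_ending_here = 31, max_so_far = 32
Position 7 (value 12): max_ending_here = 43, max_so_far = 43
Position 8 (value 2): max_ending_here = 45, max_so_far = 45
Position 9 (value -16): max_ending_here = 29, max_so_far = 45

Maximum subarray: [15, 9, 8, -2, 1, 12, 2]
Maximum sum: 45

The maximum subarray is [15, 9, 8, -2, 1, 12, 2] with sum 45. This subarray runs from index 2 to index 8.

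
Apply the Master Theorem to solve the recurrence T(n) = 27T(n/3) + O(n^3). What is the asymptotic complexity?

Master Theorem for T(n) = 27T(n/3) + O(n^3):

a = 27, b = 3, c = 3
log_b(a) = log_3(27) = 3.0000

Case 2: c = 3 = log_3(27) = 3.0000
T(n) = O(n^3 log n) = O(n^3 log n)

For T(n) = 27T(n/3) + O(n^3): log_3(27) = 3.0000. This is Case 2 of the Master Theorem (c = log_b(a), equal work at all levels), giving O(n^3 log n).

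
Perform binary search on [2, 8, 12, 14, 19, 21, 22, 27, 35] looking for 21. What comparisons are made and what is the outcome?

Binary search for 21 in [2, 8, 12, 14, 19, 21, 22, 27, 35]:

lo=0, hi=8, mid=4, arr[mid]=19 -> 19 < 21, search right half
lo=5, hi=8, mid=6, arr[mid]=22 -> 22 > 21, search left half
lo=5, hi=5, mid=5, arr[mid]=21 -> Found target at index 5!

Binary search finds 21 at index 5 after 3 comparisons. The search repeatedly halves the search space by comparing with the middle element.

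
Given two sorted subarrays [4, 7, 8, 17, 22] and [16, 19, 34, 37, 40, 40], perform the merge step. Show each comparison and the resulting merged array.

Merging process:

Compare 4 vs 16: take 4 from left. Merged: [4]
Compare 7 vs 16: take 7 from left. Merged: [4, 7]
Compare 8 vs 16: take 8 from left. Merged: [4, 7, 8]
Compare 17 vs 16: take 16 from right. Merged: [4, 7, 8, 16]
Compare 17 vs 19: take 17 from left. Merged: [4, 7, 8, 16, 17]
Compare 22 vs 19: take 19 from right. Merged: [4, 7, 8, 16, 17, 19]
Compare 22 vs 34: take 22 from left. Merged: [4, 7, 8, 16, 17, 19, 22]
Append remaining from right: [34, 37, 40, 40]. Merged: [4, 7, 8, 16, 17, 19, 22, 34, 37, 40, 40]

Final merged array: [4, 7, 8, 16, 17, 19, 22, 34, 37, 40, 40]
Total comparisons: 7

The merged array is [4, 7, 8, 16, 17, 19, 22, 34, 37, 40, 40], requiring 7 comparisons. The merge step runs in O(n) time where n is the total number of elements.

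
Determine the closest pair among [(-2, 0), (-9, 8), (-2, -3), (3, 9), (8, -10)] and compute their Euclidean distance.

Computing all pairwise distances among 5 points:

d((-2, 0), (-9, 8)) = 10.6301
d((-2, 0), (-2, -3)) = 3.0 <-- minimum
d((-2, 0), (3, 9)) = 10.2956
d((-2, 0), (8, -10)) = 14.1421
d((-9, 8), (-2, -3)) = 13.0384
d((-9, 8), (3, 9)) = 12.0416
d((-9, 8), (8, -10)) = 24.7588
d((-2, -3), (3, 9)) = 13.0
d((-2, -3), (8, -10)) = 12.2066
d((3, 9), (8, -10)) = 19.6469

Closest pair: (-2, 0) and (-2, -3) with distance 3.0

The closest pair is (-2, 0) and (-2, -3) with Euclidean distance 3.0. For 5 points, brute-force pairwise comparison is shown above. For large n, the divide-and-conquer algorithm (sort by x, recurse on halves, check the dividing strip) achieves O(n log n).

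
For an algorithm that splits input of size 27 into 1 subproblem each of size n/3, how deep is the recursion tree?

For divide and conquer with division factor 3:

Problem sizes at each level:
Level 0: 27
Level 1: 9
Level 2: 3
Level 3: 1

The root is level 0 and the size-1 base case is level 3 (the tree spans levels 0 through 3, i.e. 4 levels counting the root), so the depth is the number of divisions: log_3(27) = 3

The recursion tree depth is log_3(27) = 3. At each level, the problem size is divided by 3, so it takes 3 divisions to reduce to a base case of size 1. The algorithm makes 1 recursive call at each level.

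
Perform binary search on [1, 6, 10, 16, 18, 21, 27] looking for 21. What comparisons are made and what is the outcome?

Binary search for 21 in [1, 6, 10, 16, 18, 21, 27]:

lo=0, hi=6, mid=3, arr[mid]=16 -> 16 < 21, search right half
lo=4, hi=6, mid=5, arr[mid]=21 -> Found target at index 5!

Binary search finds 21 at index 5 after 2 comparisons. The search repeatedly halves the search space by comparing with the middle element.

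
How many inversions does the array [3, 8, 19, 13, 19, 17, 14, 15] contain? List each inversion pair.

Finding inversions in [3, 8, 19, 13, 19, 17, 14, 15]:

(2, 3): arr[2]=19 > arr[3]=13
(2, 5): arr[2]=19 > arr[5]=17
(2, 6): arr[2]=19 > arr[6]=14
(2, 7): arr[2]=19 > arr[7]=15
(4, 5): arr[4]=19 > arr[5]=17
(4, 6): arr[4]=19 > arr[6]=14
(4, 7): arr[4]=19 > arr[7]=15
(5, 6): arr[5]=17 > arr[6]=14
(5, 7): arr[5]=17 > arr[7]=15

Total inversions: 9

The array has 9 inversion(s): (2,3), (2,5), (2,6), (2,7), (4,5), (4,6), (4,7), (5,6), (5,7). Each pair (i,j) satisfies i < j and arr[i] > arr[j].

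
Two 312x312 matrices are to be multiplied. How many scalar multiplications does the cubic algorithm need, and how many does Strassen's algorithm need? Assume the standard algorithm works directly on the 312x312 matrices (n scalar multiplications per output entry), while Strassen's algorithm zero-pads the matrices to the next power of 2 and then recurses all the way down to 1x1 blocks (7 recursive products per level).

Matrix multiplication for 312x312 matrices:

Strassen's algorithm requires power-of-2 dimensions. Pad 312x312 to 512x512 (next power of 2).

Standard algorithm: 312^3 = 30371328 multiplications
Strassen's algorithm: 7^(log2(512)) = 7^9 = 40353607 multiplications
Difference: 30371328 - 40353607 = -9982279 (Strassen uses MORE here due to padding overhead — for small or just-over-power-of-2 n, padding can outweigh the per-level savings)

Standard: 30371328 multiplications (312^3). Strassen: 40353607 multiplications (7^9, after padding to 512x512). Strassen reduces 8 recursive multiplications to 7 at each level.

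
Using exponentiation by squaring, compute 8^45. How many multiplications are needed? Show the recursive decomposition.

Computing 8^45 by squaring (build up from 8^1; each line after the first costs one multiplication):

8^1 = 8
8^2 = (8^1)^2 = 8^2 = 64
8^4 = (8^2)^2 = 64^2 = 4096
8^5 = 8 * 8^4 = 8 * 4096 = 32768
8^10 = (8^5)^2 = 32768^2 = 1073741824
8^11 = 8 * 8^10 = 8 * 1073741824 = 8589934592
8^22 = (8^11)^2 = 8589934592^2 = 73786976294838206464
8^44 = (8^22)^2 = 73786976294838206464^2 = 5444517870735015415413993718908291383296
8^45 = 8 * 8^44 = 8 * 5444517870735015415413993718908291383296 = 43556142965880123323311949751266331066368

Result: 43556142965880123323311949751266331066368
Multiplications needed: 8 (8 lines after 8^1)

8^45 = 43556142965880123323311949751266331066368. Using exponentiation by squaring, this requires 8 multiplications. The key idea: if the exponent is even, square the half-power; if odd, multiply by the base once.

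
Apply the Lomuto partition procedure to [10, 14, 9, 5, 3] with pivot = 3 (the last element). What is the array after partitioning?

Lomuto partition with pivot = 3:

Initial array: [10, 14, 9, 5, 3]

arr[0]=10 > 3: no swap
arr[1]=14 > 3: no swap
arr[2]=9 > 3: no swap
arr[3]=5 > 3: no swap

Place pivot at position 0: [3, 14, 9, 5, 10]
Pivot position: 0

After partitioning with pivot 3, the array becomes [3, 14, 9, 5, 10]. The pivot is placed at index 0. All elements to the left of the pivot are <= 3, and all elements to the right are > 3.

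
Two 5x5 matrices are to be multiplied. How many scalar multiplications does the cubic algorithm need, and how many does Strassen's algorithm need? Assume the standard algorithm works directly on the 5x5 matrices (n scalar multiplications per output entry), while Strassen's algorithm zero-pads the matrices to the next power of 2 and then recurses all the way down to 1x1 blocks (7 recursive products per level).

Matrix multiplication for 5x5 matrices:

Strassen's algorithm requires power-of-2 dimensions. Pad 5x5 to 8x8 (next power of 2).

Standard algorithm: 5^3 = 125 multiplications
Strassen's algorithm: 7^(log2(8)) = 7^3 = 343 multiplications
Difference: 125 - 343 = -218 (Strassen uses MORE here due to padding overhead — for small or just-over-power-of-2 n, padding can outweigh the per-level savings)

Standard: 125 multiplications (5^3). Strassen: 343 multiplications (7^3, after padding to 8x8). Strassen reduces 8 recursive multiplications to 7 at each level.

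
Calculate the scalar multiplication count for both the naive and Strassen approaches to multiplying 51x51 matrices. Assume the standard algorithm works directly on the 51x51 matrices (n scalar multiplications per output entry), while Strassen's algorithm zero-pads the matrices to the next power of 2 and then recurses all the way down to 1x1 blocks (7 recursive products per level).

Matrix multiplication for 51x51 matrices:

Strassen's algorithm requires power-of-2 dimensions. Pad 51x51 to 64x64 (next power of 2).

Standard algorithm: 51^3 = 132651 multiplications
Strassen's algorithm: 7^(log2(64)) = 7^6 = 117649 multiplications
Savings: 132651 - 117649 = 15002 multiplications

Standard: 132651 multiplications (51^3). Strassen: 117649 multiplications (7^6, after padding to 64x64). Strassen reduces 8 recursive multiplications to 7 at each level.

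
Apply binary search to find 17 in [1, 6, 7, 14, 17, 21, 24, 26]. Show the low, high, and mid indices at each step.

Binary search for 17 in [1, 6, 7, 14, 17, 21, 24, 26]:

lo=0, hi=7, mid=3, arr[mid]=14 -> 14 < 17, search right half
lo=4, hi=7, mid=5, arr[mid]=21 -> 21 > 17, search left half
lo=4, hi=4, mid=4, arr[mid]=17 -> Found target at index 4!

Binary search finds 17 at index 4 after 3 comparisons. The search repeatedly halves the search space by comparing with the middle element.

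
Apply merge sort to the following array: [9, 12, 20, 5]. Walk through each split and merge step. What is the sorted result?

Merge sort trace:

Split: [9, 12, 20, 5] -> [9, 12] and [20, 5]
  Split: [9, 12] -> [9] and [12]
  Merge: [9] + [12] -> [9, 12]
  Split: [20, 5] -> [20] and [5]
  Merge: [20] + [5] -> [5, 20]
Merge: [9, 12] + [5, 20] -> [5, 9, 12, 20]

Final sorted array: [5, 9, 12, 20]

The merge sort proceeds by recursively splitting the array and merging sorted halves.
After all merges, the sorted array is [5, 9, 12, 20].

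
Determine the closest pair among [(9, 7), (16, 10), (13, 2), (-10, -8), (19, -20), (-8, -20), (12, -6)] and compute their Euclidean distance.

Computing all pairwise distances among 7 points:

d((9, 7), (16, 10)) = 7.6158
d((9, 7), (13, 2)) = 6.4031 <-- minimum
d((9, 7), (-10, -8)) = 24.2074
d((9, 7), (19, -20)) = 28.7924
d((9, 7), (-8, -20)) = 31.9061
d((9, 7), (12, -6)) = 13.3417
d((16, 10), (13, 2)) = 8.544
d((16, 10), (-10, -8)) = 31.6228
d((16, 10), (19, -20)) = 30.1496
d((16, 10), (-8, -20)) = 38.4187
d((16, 10), (12, -6)) = 16.4924
d((13, 2), (-10, -8)) = 25.0799
d((13, 2), (19, -20)) = 22.8035
d((13, 2), (-8, -20)) = 30.4138
d((13, 2), (12, -6)) = 8.0623
d((-10, -8), (19, -20)) = 31.3847
d((-10, -8), (-8, -20)) = 12.1655
d((-10, -8), (12, -6)) = 22.0907
d((19, -20), (-8, -20)) = 27.0
d((19, -20), (12, -6)) = 15.6525
d((-8, -20), (12, -6)) = 24.4131

Closest pair: (9, 7) and (13, 2) with distance 6.4031

The closest pair is (9, 7) and (13, 2) with Euclidean distance 6.4031. For 7 points, brute-force pairwise comparison is shown above. For large n, the divide-and-conquer algorithm (sort by x, recurse on halves, check the dividing strip) achieves O(n log n).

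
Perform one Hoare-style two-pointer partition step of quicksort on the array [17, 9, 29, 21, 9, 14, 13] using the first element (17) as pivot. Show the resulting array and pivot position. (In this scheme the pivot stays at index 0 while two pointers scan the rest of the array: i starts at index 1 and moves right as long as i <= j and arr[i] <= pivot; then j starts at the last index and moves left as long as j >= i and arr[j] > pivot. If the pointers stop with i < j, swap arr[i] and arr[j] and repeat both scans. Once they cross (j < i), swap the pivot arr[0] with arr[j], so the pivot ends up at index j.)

Hoare-style two-pointer partition with pivot = 17:

Initial array: [17, 9, 29, 21, 9, 14, 13]

Pointers start at i = 1, j = 6.
i stops at index 2 (arr[2]=29 > 17), j stops at index 6 (arr[6]=13 <= 17): swap arr[2] and arr[6], array becomes [17, 9, 13, 21, 9, 14, 29]
i stops at index 3 (arr[3]=21 > 17), j stops at index 5 (arr[5]=14 <= 17): swap arr[3] and arr[5], array becomes [17, 9, 13, 14, 9, 21, 29]
i ends at 5, j ends at 4: the pointers have crossed (j < i), so scanning stops.

Swap pivot arr[0] with arr[4] to place pivot at position 4: [9, 9, 13, 14, 17, 21, 29]
Pivot position: 4

After partitioning with pivot 17, the array becomes [9, 9, 13, 14, 17, 21, 29]. The pivot is placed at index 4. All elements to the left of the pivot are <= 17, and all elements to the right are > 17.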